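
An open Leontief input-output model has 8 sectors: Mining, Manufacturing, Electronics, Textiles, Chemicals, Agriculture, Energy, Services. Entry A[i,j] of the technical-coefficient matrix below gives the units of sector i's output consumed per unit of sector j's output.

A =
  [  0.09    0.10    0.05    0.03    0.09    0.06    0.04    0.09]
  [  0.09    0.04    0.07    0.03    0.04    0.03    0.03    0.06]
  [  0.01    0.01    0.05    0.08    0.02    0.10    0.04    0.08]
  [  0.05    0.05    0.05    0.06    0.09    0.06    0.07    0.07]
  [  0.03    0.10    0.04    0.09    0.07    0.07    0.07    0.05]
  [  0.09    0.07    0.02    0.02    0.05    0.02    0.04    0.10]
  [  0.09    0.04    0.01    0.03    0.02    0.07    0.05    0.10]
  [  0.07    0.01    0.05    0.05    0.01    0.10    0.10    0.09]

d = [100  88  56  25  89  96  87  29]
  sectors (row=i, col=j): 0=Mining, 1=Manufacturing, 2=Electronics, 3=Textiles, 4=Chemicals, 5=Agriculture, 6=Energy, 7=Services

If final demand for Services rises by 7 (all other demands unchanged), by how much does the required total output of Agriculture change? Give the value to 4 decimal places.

1.1353

Form M = I − A:
  [  0.91   -0.10   -0.05   -0.03   -0.09   -0.06   -0.04   -0.09]
  [ -0.09    0.96   -0.07   -0.03   -0.04   -0.03   -0.03   -0.06]
  [ -0.01   -0.01    0.95   -0.08   -0.02   -0.10   -0.04   -0.08]
  [ -0.05   -0.05   -0.05    0.94   -0.09   -0.06   -0.07   -0.07]
  [ -0.03   -0.10   -0.04   -0.09    0.93   -0.07   -0.07   -0.05]
  [ -0.09   -0.07   -0.02   -0.02   -0.05    0.98   -0.04   -0.10]
  [ -0.09   -0.04   -0.01   -0.03   -0.02   -0.07    0.95   -0.10]
  [ -0.07   -0.01   -0.05   -0.05   -0.01   -0.10   -0.10    0.91]
Leontief inverse L = M⁻¹:
  [  1.1593    0.1552    0.0951    0.0782    0.1391    0.1246    0.0970    0.1713]
  [  0.1377    1.0782    0.1019    0.0649    0.0752    0.0784    0.0703    0.1191]
  [  0.0575    0.0441    1.0784    0.1133    0.0527    0.1458    0.0823    0.1401]
  [  0.1111    0.0994    0.0884    1.1051    0.1345    0.1197    0.1231    0.1444]
  [  0.0944    0.1498    0.0807    0.1349    1.1165    0.1282    0.1229    0.1256]
  [  0.1441    0.1107    0.0542    0.0551    0.0863    1.0703    0.0844    0.1622]
  [  0.1463    0.0807    0.0420    0.0624    0.0562    0.1185    1.0942    0.1646]
  [  0.1329    0.0544    0.0840    0.0881    0.0497    0.1571    0.1504    1.1663]
Total output x = L · d:
  x_0 = 1.1593·100 + 0.1552·88 + 0.0951·56 + 0.0782·25 + 0.1391·89 + 0.1246·96 + 0.0970·87 + 0.1713·29 = 174.6087
  x_1 = 0.1377·100 + 1.0782·88 + 0.1019·56 + 0.0649·25 + 0.0752·89 + 0.0784·96 + 0.0703·87 + 0.1191·29 = 139.7589
  x_2 = 0.0575·100 + 0.0441·88 + 1.0784·56 + 0.1133·25 + 0.0527·89 + 0.1458·96 + 0.0823·87 + 0.1401·29 = 102.7713
  x_3 = 0.1111·100 + 0.0994·88 + 0.0884·56 + 1.1051·25 + 0.1345·89 + 0.1197·96 + 0.1231·87 + 0.1444·29 = 90.7923
  x_4 = 0.0944·100 + 0.1498·88 + 0.0807·56 + 0.1349·25 + 1.1165·89 + 0.1282·96 + 0.1229·87 + 0.1256·29 = 156.5359
  x_5 = 0.1441·100 + 0.1107·88 + 0.0542·56 + 0.0551·25 + 0.0863·89 + 1.0703·96 + 0.0844·87 + 0.1622·29 = 151.0359
  x_6 = 0.1463·100 + 0.0807·88 + 0.0420·56 + 0.0624·25 + 0.0562·89 + 0.1185·96 + 1.0942·87 + 0.1646·29 = 141.9991
  x_7 = 0.1329·100 + 0.0544·88 + 0.0840·56 + 0.0881·25 + 0.0497·89 + 0.1571·96 + 0.1504·87 + 1.1663·29 = 91.3926
Δx_5 = L[5,7] · Δd_7 = 0.1622 · 7 = 1.1353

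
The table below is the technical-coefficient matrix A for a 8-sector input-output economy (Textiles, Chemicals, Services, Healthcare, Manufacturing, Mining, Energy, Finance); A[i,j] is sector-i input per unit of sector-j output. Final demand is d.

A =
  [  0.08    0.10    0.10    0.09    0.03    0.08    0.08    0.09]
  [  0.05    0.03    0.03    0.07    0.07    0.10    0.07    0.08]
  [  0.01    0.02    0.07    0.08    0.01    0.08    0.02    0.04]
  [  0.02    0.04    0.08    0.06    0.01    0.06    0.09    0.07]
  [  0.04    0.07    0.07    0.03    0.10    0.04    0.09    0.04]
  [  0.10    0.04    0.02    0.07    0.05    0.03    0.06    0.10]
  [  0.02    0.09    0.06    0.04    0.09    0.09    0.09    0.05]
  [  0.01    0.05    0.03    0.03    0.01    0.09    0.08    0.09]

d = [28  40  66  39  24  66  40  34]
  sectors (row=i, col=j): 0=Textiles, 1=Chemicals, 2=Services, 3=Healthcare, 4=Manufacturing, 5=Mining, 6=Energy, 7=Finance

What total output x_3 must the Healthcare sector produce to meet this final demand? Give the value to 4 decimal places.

74.7210

Form M = I − A:
  [  0.92   -0.10   -0.10   -0.09   -0.03   -0.08   -0.08   -0.09]
  [ -0.05    0.97   -0.03   -0.07   -0.07   -0.10   -0.07   -0.08]
  [ -0.01   -0.02    0.93   -0.08   -0.01   -0.08   -0.02   -0.04]
  [ -0.02   -0.04   -0.08    0.94   -0.01   -0.06   -0.09   -0.07]
  [ -0.04   -0.07   -0.07   -0.03    0.90   -0.04   -0.09   -0.04]
  [ -0.10   -0.04   -0.02   -0.07   -0.05    0.97   -0.06   -0.10]
  [ -0.02   -0.09   -0.06   -0.04   -0.09   -0.09    0.91   -0.05]
  [ -0.01   -0.05   -0.03   -0.03   -0.01   -0.09   -0.08    0.91]
Leontief inverse L = M⁻¹:
  [  1.1287    0.1640    0.1669    0.1624    0.0820    0.1691    0.1664    0.1772]
  [  0.0899    1.0826    0.0811    0.1227    0.1143    0.1648    0.1403    0.1479]
  [  0.0338    0.0482    1.1020    0.1158    0.0321    0.1205    0.0608    0.0829]
  [  0.0490    0.0812    0.1223    1.1054    0.0441    0.1178    0.1457    0.1253]
  [  0.0754    0.1203    0.1208    0.0807    1.1477    0.1046    0.1557    0.1001]
  [  0.1361    0.0926    0.0720    0.1213    0.0895    1.0961    0.1283    0.1655]
  [  0.0612    0.1434    0.1124    0.0958    0.1419    0.1597    1.1622    0.1186]
  [  0.0397    0.0886    0.0650    0.0701    0.0436    0.1424    0.1329    1.1437]
Total output x = L · d:
  x_0 = 1.1287·28 + 0.1640·40 + 0.1669·66 + 0.1624·39 + 0.0820·24 + 0.1691·66 + 0.1664·40 + 0.1772·34 = 81.3204
  x_1 = 0.0899·28 + 1.0826·40 + 0.0811·66 + 0.1227·39 + 0.1143·24 + 0.1648·66 + 0.1403·40 + 0.1479·34 = 80.2202
  x_2 = 0.0338·28 + 0.0482·40 + 1.1020·66 + 0.1158·39 + 0.0321·24 + 0.1205·66 + 0.0608·40 + 0.0829·34 = 94.0973
  x_3 = 0.0490·28 + 0.0812·40 + 0.1223·66 + 1.1054·39 + 0.0441·24 + 0.1178·66 + 0.1457·40 + 0.1253·34 = 74.7210
  x_4 = 0.0754·28 + 0.1203·40 + 0.1208·66 + 0.0807·39 + 1.1477·24 + 0.1046·66 + 0.1557·40 + 0.1001·34 = 62.1283
  x_5 = 0.1361·28 + 0.0926·40 + 0.0720·66 + 0.1213·39 + 0.0895·24 + 1.0961·66 + 0.1283·40 + 0.1655·34 = 102.2437
  x_6 = 0.0612·28 + 0.1434·40 + 0.1124·66 + 0.0958·39 + 0.1419·24 + 0.1597·66 + 1.1622·40 + 0.1186·34 = 83.0667
  x_7 = 0.0397·28 + 0.0886·40 + 0.0650·66 + 0.0701·39 + 0.0436·24 + 0.1424·66 + 0.1329·40 + 1.1437·34 = 66.3267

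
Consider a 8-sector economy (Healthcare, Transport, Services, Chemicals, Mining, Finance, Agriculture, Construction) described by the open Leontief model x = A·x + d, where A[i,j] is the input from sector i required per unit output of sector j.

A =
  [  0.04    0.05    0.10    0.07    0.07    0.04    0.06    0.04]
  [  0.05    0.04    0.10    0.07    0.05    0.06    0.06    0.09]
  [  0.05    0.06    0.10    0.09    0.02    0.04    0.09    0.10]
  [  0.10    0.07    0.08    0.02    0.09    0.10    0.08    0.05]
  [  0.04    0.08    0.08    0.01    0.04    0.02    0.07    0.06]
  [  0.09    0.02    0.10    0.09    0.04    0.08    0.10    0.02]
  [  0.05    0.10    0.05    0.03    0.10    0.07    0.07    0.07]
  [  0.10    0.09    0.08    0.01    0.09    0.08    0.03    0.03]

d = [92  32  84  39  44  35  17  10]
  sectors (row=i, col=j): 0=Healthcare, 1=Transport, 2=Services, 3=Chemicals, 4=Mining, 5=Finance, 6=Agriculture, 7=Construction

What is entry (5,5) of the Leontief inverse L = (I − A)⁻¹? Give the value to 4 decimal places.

L[5,5] = 1.1486

Form M = I − A:
  [  0.96   -0.05   -0.10   -0.07   -0.07   -0.04   -0.06   -0.04]
  [ -0.05    0.96   -0.10   -0.07   -0.05   -0.06   -0.06   -0.09]
  [ -0.05   -0.06    0.90   -0.09   -0.02   -0.04   -0.09   -0.10]
  [ -0.10   -0.07   -0.08    0.98   -0.09   -0.10   -0.08   -0.05]
  [ -0.04   -0.08   -0.08   -0.01    0.96   -0.02   -0.07   -0.06]
  [ -0.09   -0.02   -0.10   -0.09   -0.04    0.92   -0.10   -0.02]
  [ -0.05   -0.10   -0.05   -0.03   -0.10   -0.07    0.93   -0.07]
  [ -0.10   -0.09   -0.08   -0.01   -0.09   -0.08   -0.03    0.97]
Leontief inverse L = M⁻¹:
  [  1.1012    0.1131    0.1838    0.1189    0.1281    0.0976    0.1297    0.1003]
  [  0.1205    1.1100    0.1933    0.1241    0.1161    0.1258    0.1360    0.1539]
  [  0.1257    0.1358    1.1985    0.1469    0.0932    0.1121    0.1700    0.1693]
  [  0.1740    0.1453    0.1850    1.0837    0.1614    0.1695    0.1660    0.1210]
  [  0.0904    0.1339    0.1510    0.0523    1.0898    0.0680    0.1265    0.1124]
  [  0.1614    0.0918    0.1966    0.1492    0.1097    1.1486    0.1828    0.0868]
  [  0.1186    0.1702    0.1451    0.0845    0.1662    0.1344    1.1466    0.1358]
  [  0.1622    0.1526    0.1724    0.0668    0.1486    0.1379    0.1040    1.0925]
Total output x = L · d:
  x_0 = 1.1012·92 + 0.1131·32 + 0.1838·84 + 0.1189·39 + 0.1281·44 + 0.0976·35 + 0.1297·17 + 0.1003·10 = 137.2721
  x_1 = 0.1205·92 + 1.1100·32 + 0.1933·84 + 0.1241·39 + 0.1161·44 + 0.1258·35 + 0.1360·17 + 0.1539·10 = 81.0459
  x_2 = 0.1257·92 + 0.1358·32 + 1.1985·84 + 0.1469·39 + 0.0932·44 + 0.1121·35 + 0.1700·17 + 0.1693·10 = 134.9178
  x_3 = 0.1740·92 + 0.1453·32 + 0.1850·84 + 1.0837·39 + 0.1614·44 + 0.1695·35 + 0.1660·17 + 0.1210·10 = 95.5244
  x_4 = 0.0904·92 + 0.1339·32 + 0.1510·84 + 0.0523·39 + 1.0898·44 + 0.0680·35 + 0.1265·17 + 0.1124·10 = 80.9295
  x_5 = 0.1614·92 + 0.0918·32 + 0.1966·84 + 0.1492·39 + 0.1097·44 + 1.1486·35 + 0.1828·17 + 0.0868·10 = 89.1211
  x_6 = 0.1186·92 + 0.1702·32 + 0.1451·84 + 0.0845·39 + 0.1662·44 + 0.1344·35 + 1.1466·17 + 0.1358·10 = 64.7075
  x_7 = 0.1622·92 + 0.1526·32 + 0.1724·84 + 0.0668·39 + 0.1486·44 + 0.1379·35 + 0.1040·17 + 1.0925·10 = 60.9532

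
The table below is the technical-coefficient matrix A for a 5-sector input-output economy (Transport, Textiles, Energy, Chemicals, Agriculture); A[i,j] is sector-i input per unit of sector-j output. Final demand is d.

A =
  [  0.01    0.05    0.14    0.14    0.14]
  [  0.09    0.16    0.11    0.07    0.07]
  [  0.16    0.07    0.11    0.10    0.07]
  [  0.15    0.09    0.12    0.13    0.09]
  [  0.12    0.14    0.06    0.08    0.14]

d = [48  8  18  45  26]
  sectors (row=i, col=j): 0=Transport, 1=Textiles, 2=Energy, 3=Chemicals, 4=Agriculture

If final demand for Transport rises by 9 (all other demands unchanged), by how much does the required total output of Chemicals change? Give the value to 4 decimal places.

2.4908

Form M = I − A:
  [  0.99   -0.05   -0.14   -0.14   -0.14]
  [ -0.09    0.84   -0.11   -0.07   -0.07]
  [ -0.16   -0.07    0.89   -0.10   -0.07]
  [ -0.15   -0.09   -0.12    0.87   -0.09]
  [ -0.12   -0.14   -0.06   -0.08    0.86]
Leontief inverse L = M⁻¹:
  [  1.1304    0.1544    0.2463    0.2449    0.2423]
  [  0.1989    1.2684    0.2233    0.1756    0.1722]
  [  0.2684    0.1713    1.2281    0.2147    0.1801]
  [  0.2768    0.2083    0.2536    1.2596    0.2145]
  [  0.2346    0.2594    0.1800    0.1949    1.2571]
Total output x = L · d:
  x_0 = 1.1304·48 + 0.1544·8 + 0.2463·18 + 0.2449·45 + 0.2423·26 = 77.2479
  x_1 = 0.1989·48 + 1.2684·8 + 0.2233·18 + 0.1756·45 + 0.1722·26 = 36.0903
  x_2 = 0.2684·48 + 0.1713·8 + 1.2281·18 + 0.2147·45 + 0.1801·26 = 50.7027
  x_3 = 0.2768·48 + 0.2083·8 + 0.2536·18 + 1.2596·45 + 0.2145·26 = 81.7729
  x_4 = 0.2346·48 + 0.2594·8 + 0.1800·18 + 0.1949·45 + 1.2571·26 = 58.0307
Δx_3 = L[3,0] · Δd_0 = 0.2768 · 9 = 2.4908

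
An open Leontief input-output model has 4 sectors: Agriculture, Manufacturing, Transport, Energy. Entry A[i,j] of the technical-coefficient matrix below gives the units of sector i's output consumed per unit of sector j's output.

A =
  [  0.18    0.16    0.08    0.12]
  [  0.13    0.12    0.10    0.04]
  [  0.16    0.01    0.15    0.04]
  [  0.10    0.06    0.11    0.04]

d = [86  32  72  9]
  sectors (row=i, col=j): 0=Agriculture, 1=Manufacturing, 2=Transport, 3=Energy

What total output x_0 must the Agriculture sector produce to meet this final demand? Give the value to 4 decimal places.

Form M = I − A:
  [  0.82   -0.16   -0.08   -0.12]
  [ -0.13    0.88   -0.10   -0.04]
  [ -0.16   -0.01    0.85   -0.04]
  [ -0.10   -0.06   -0.11    0.96]
Leontief inverse L = M⁻¹:
  [  1.3166    0.2539    0.1774    0.1825]
  [  0.2322    1.1864    0.1725    0.0856]
  [  0.2591    0.0668    1.2198    0.0860]
  [  0.1814    0.1082    0.1690    1.0759]
Total output x = L · d:
  x_0 = 1.3166·86 + 0.2539·32 + 0.1774·72 + 0.1825·9 = 135.7701
  x_1 = 0.2322·86 + 1.1864·32 + 0.1725·72 + 0.0856·9 = 71.1240
  x_2 = 0.2591·86 + 0.0668·32 + 1.2198·72 + 0.0860·9 = 113.0247
  x_3 = 0.1814·86 + 0.1082·32 + 0.1690·72 + 1.0759·9 = 40.9137

135.7701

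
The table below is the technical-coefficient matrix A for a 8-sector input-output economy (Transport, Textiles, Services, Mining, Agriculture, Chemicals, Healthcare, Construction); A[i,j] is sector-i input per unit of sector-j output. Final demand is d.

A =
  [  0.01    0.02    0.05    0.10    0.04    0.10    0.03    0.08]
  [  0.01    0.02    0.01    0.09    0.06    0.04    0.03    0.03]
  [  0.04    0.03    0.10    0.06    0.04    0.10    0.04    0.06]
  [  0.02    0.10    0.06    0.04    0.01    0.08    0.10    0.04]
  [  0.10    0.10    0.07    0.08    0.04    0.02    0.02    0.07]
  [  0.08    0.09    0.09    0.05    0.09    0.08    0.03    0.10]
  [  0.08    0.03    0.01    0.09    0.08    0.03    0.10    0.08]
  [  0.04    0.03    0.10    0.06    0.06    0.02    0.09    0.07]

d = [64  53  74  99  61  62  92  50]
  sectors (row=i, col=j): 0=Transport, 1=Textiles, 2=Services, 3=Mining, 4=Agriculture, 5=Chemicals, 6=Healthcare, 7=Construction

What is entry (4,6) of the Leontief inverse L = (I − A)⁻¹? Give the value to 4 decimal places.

Form M = I − A:
  [  0.99   -0.02   -0.05   -0.10   -0.04   -0.10   -0.03   -0.08]
  [ -0.01    0.98   -0.01   -0.09   -0.06   -0.04   -0.03   -0.03]
  [ -0.04   -0.03    0.90   -0.06   -0.04   -0.10   -0.04   -0.06]
  [ -0.02   -0.10   -0.06    0.96   -0.01   -0.08   -0.10   -0.04]
  [ -0.10   -0.10   -0.07   -0.08    0.96   -0.02   -0.02   -0.07]
  [ -0.08   -0.09   -0.09   -0.05   -0.09    0.92   -0.03   -0.10]
  [ -0.08   -0.03   -0.01   -0.09   -0.08   -0.03    0.90   -0.08]
  [ -0.04   -0.03   -0.10   -0.06   -0.06   -0.02   -0.09    0.93]
Leontief inverse L = M⁻¹:
  [  1.0506    0.0691    0.1067    0.1532    0.0832    0.1495    0.0794    0.1352]
  [  0.0372    1.0547    0.0440    0.1264    0.0866    0.0710    0.0632    0.0651]
  [  0.0838    0.0794    1.1616    0.1202    0.0878    0.1567    0.0897    0.1211]
  [  0.0600    0.1418    0.1077    1.0993    0.0576    0.1281    0.1487    0.0949]
  [  0.1359    0.1449    0.1255    0.1444    1.0840    0.0759    0.0702    0.1265]
  [  0.1329    0.1496    0.1644    0.1297    0.1491    1.1470    0.0902    0.1748]
  [  0.1254    0.0809    0.0651    0.1571    0.1277    0.0815    1.1581    0.1424]
  [  0.0830    0.0751    0.1558    0.1218    0.1050    0.0713    0.1432    1.1280]
Total output x = L · d:
  x_0 = 1.0506·64 + 0.0691·53 + 0.1067·74 + 0.1532·99 + 0.0832·61 + 0.1495·62 + 0.0794·92 + 0.1352·50 = 122.3744
  x_1 = 0.0372·64 + 1.0547·53 + 0.0440·74 + 0.1264·99 + 0.0866·61 + 0.0710·62 + 0.0632·92 + 0.0651·50 = 92.8075
  x_2 = 0.0838·64 + 0.0794·53 + 1.1616·74 + 0.1202·99 + 0.0878·61 + 0.1567·62 + 0.0897·92 + 0.1211·50 = 136.8193
  x_3 = 0.0600·64 + 0.1418·53 + 0.1077·74 + 1.0993·99 + 0.0576·61 + 0.1281·62 + 0.1487·92 + 0.0949·50 = 158.0400
  x_4 = 0.1359·64 + 0.1449·53 + 0.1255·74 + 0.1444·99 + 1.0840·61 + 0.0759·62 + 0.0702·92 + 0.1265·50 = 123.5692
  x_5 = 0.1329·64 + 0.1496·53 + 0.1644·74 + 0.1297·99 + 0.1491·61 + 1.1470·62 + 0.0902·92 + 0.1748·50 = 138.6786
  x_6 = 0.1254·64 + 0.0809·53 + 0.0651·74 + 0.1571·99 + 0.1277·61 + 0.0815·62 + 1.1581·92 + 0.1424·50 = 159.1944
  x_7 = 0.0830·64 + 0.0751·53 + 0.1558·74 + 0.1218·99 + 0.1050·61 + 0.0713·62 + 0.1432·92 + 1.1280·50 = 113.2890

L[4,6] = 0.0702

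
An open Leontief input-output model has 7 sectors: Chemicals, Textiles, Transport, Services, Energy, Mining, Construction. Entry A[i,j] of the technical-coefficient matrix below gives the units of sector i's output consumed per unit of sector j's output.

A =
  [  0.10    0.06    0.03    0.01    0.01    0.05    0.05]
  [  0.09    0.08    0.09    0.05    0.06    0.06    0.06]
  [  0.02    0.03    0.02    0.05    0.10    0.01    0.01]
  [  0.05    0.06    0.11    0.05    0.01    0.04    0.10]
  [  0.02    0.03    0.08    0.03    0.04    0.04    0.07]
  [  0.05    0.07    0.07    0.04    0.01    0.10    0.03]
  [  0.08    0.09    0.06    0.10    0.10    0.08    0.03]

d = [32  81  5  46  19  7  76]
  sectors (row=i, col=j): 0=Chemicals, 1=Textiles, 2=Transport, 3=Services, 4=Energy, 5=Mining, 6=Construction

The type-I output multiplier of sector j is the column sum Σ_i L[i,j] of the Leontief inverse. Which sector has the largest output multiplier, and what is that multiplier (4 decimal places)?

Form M = I − A:
  [  0.90   -0.06   -0.03   -0.01   -0.01   -0.05   -0.05]
  [ -0.09    0.92   -0.09   -0.05   -0.06   -0.06   -0.06]
  [ -0.02   -0.03    0.98   -0.05   -0.10   -0.01   -0.01]
  [ -0.05   -0.06   -0.11    0.95   -0.01   -0.04   -0.10]
  [ -0.02   -0.03   -0.08   -0.03    0.96   -0.04   -0.07]
  [ -0.05   -0.07   -0.07   -0.04   -0.01    0.90   -0.03]
  [ -0.08   -0.09   -0.06   -0.10   -0.10   -0.08    0.97]
Leontief inverse L = M⁻¹:
  [  1.1350    0.0923    0.0596    0.0320    0.0326    0.0792    0.0729]
  [  0.1369    1.1264    0.1384    0.0856    0.0983    0.1011    0.0972]
  [  0.0390    0.0501    1.0472    0.0664    0.1169    0.0281    0.0321]
  [  0.0907    0.1017    0.1513    1.0853    0.0487    0.0755    0.1303]
  [  0.0471    0.0592    0.1107    0.0556    1.0682    0.0659    0.0921]
  [  0.0856    0.1065    0.1074    0.0671    0.0372    1.1338    0.0568]
  [  0.1300    0.1406    0.1184    0.1378    0.1373    0.1257    1.0755]
Total output x = L · d:
  x_0 = 1.1350·32 + 0.0923·81 + 0.0596·5 + 0.0320·46 + 0.0326·19 + 0.0792·7 + 0.0729·76 = 52.2805
  x_1 = 0.1369·32 + 1.1264·81 + 0.1384·5 + 0.0856·46 + 0.0983·19 + 0.1011·7 + 0.0972·76 = 110.2110
  x_2 = 0.0390·32 + 0.0501·81 + 1.0472·5 + 0.0664·46 + 0.1169·19 + 0.0281·7 + 0.0321·76 = 18.4531
  x_3 = 0.0907·32 + 0.1017·81 + 0.1513·5 + 1.0853·46 + 0.0487·19 + 0.0755·7 + 0.1303·76 = 73.1758
  x_4 = 0.0471·32 + 0.0592·81 + 0.1107·5 + 0.0556·46 + 1.0682·19 + 0.0659·7 + 0.0921·76 = 37.1677
  x_5 = 0.0856·32 + 0.1065·81 + 0.1074·5 + 0.0671·46 + 0.0372·19 + 1.1338·7 + 0.0568·76 = 27.9450
  x_6 = 0.1300·32 + 0.1406·81 + 0.1184·5 + 0.1378·46 + 0.1373·19 + 0.1257·7 + 1.0755·76 = 107.7099
Output multipliers (column sums of L):
  Chemicals: 1.6643
  Textiles: 1.6767
  Transport: 1.7330
  Services: 1.5299
  Energy: 1.5392
  Mining: 1.6094
  Construction: 1.5569

Transport (1.7330)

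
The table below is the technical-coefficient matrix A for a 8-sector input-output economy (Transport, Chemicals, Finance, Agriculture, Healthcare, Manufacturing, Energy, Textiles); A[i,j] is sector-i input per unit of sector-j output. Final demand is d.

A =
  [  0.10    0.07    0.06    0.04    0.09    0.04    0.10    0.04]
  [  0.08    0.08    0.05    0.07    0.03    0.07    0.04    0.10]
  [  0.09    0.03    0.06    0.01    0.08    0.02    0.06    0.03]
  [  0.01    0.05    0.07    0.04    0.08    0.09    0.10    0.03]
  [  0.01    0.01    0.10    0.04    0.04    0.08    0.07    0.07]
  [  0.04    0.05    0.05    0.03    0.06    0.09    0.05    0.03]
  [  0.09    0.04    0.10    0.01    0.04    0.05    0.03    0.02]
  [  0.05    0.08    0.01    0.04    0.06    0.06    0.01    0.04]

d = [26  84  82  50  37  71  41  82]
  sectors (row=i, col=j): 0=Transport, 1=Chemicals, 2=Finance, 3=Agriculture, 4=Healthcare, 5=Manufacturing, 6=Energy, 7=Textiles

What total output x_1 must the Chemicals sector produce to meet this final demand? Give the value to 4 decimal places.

139.8276

Form M = I − A:
  [  0.90   -0.07   -0.06   -0.04   -0.09   -0.04   -0.10   -0.04]
  [ -0.08    0.92   -0.05   -0.07   -0.03   -0.07   -0.04   -0.10]
  [ -0.09   -0.03    0.94   -0.01   -0.08   -0.02   -0.06   -0.03]
  [ -0.01   -0.05   -0.07    0.96   -0.08   -0.09   -0.10   -0.03]
  [ -0.01   -0.01   -0.10   -0.04    0.96   -0.08   -0.07   -0.07]
  [ -0.04   -0.05   -0.05   -0.03   -0.06    0.91   -0.05   -0.03]
  [ -0.09   -0.04   -0.10   -0.01   -0.04   -0.05    0.97   -0.02]
  [ -0.05   -0.08   -0.01   -0.04   -0.06   -0.06   -0.01    0.96]
Leontief inverse L = M⁻¹:
  [  1.1609    0.1172    0.1240    0.0725    0.1467    0.0969    0.1561    0.0837]
  [  0.1357    1.1305    0.1037    0.1036    0.0860    0.1274    0.0919    0.1421]
  [  0.1337    0.0620    1.1053    0.0320    0.1208    0.0582    0.1004    0.0603]
  [  0.0578    0.0873    0.1246    1.0656    0.1262    0.1407    0.1442    0.0653]
  [  0.0528    0.0437    0.1446    0.0611    1.0834    0.1226    0.1080    0.0983]
  [  0.0815    0.0842    0.0950    0.0537    0.1011    1.1342    0.0897    0.0615]
  [  0.1358    0.0733    0.1429    0.0319    0.0828    0.0873    1.0711    0.0498]
  [  0.0854    0.1134    0.0483    0.0646    0.0962    0.1016    0.0464    1.0717]
Total output x = L · d:
  x_0 = 1.1609·26 + 0.1172·84 + 0.1240·82 + 0.0725·50 + 0.1467·37 + 0.0969·71 + 0.1561·41 + 0.0837·82 = 79.3954
  x_1 = 0.1357·26 + 1.1305·84 + 0.1037·82 + 0.1036·50 + 0.0860·37 + 0.1274·71 + 0.0919·41 + 0.1421·82 = 139.8276
  x_2 = 0.1337·26 + 0.0620·84 + 1.1053·82 + 0.0320·50 + 0.1208·37 + 0.0582·71 + 0.1004·41 + 0.0603·82 = 118.5898
  x_3 = 0.0578·26 + 0.0873·84 + 0.1246·82 + 1.0656·50 + 0.1262·37 + 0.1407·71 + 0.1442·41 + 0.0653·82 = 98.2647
  x_4 = 0.0528·26 + 0.0437·84 + 0.1446·82 + 0.0611·50 + 1.0834·37 + 0.1226·71 + 0.1080·41 + 0.0983·82 = 81.2255
  x_5 = 0.0815·26 + 0.0842·84 + 0.0950·82 + 0.0537·50 + 0.1011·37 + 1.1342·71 + 0.0897·41 + 0.0615·82 = 112.6547
  x_6 = 0.1358·26 + 0.0733·84 + 0.1429·82 + 0.0319·50 + 0.0828·37 + 0.0873·71 + 1.0711·41 + 0.0498·82 = 80.2596
  x_7 = 0.0854·26 + 0.1134·84 + 0.0483·82 + 0.0646·50 + 0.0962·37 + 0.1016·71 + 0.0464·41 + 1.0717·82 = 119.4874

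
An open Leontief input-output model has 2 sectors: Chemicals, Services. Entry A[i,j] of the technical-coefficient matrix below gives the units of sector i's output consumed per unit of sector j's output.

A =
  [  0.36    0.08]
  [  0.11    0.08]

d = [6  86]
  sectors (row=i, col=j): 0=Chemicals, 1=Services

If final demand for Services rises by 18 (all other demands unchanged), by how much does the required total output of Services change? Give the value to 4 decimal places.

Form M = I − A:
  [  0.64   -0.08]
  [ -0.11    0.92]
Leontief inverse L = M⁻¹:
  [  1.5862    0.1379]
  [  0.1897    1.1034]
Total output x = L · d:
  x_0 = 1.5862·6 + 0.1379·86 = 21.3793
  x_1 = 0.1897·6 + 1.1034·86 = 96.0345
Δx_1 = L[1,1] · Δd_1 = 1.1034 · 18 = 19.8621

19.8621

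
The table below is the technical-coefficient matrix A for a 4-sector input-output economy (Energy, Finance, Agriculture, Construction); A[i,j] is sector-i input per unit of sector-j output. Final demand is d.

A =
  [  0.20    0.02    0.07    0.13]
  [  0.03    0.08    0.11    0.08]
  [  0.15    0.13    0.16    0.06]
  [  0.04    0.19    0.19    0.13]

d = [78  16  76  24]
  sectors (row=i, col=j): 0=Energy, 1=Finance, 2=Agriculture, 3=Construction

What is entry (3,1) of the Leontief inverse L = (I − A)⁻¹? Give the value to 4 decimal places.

L[3,1] = 0.3009

Form M = I − A:
  [  0.80   -0.02   -0.07   -0.13]
  [ -0.03    0.92   -0.11   -0.08]
  [ -0.15   -0.13    0.84   -0.06]
  [ -0.04   -0.19   -0.19    0.87]
Leontief inverse L = M⁻¹:
  [  1.2960    0.0963    0.1691    0.2142]
  [  0.0842    1.1420    0.1861    0.1304]
  [  0.2540    0.2154    1.2728    0.1455]
  [  0.1335    0.3009    0.3264    1.2195]
Total output x = L · d:
  x_0 = 1.2960·78 + 0.0963·16 + 0.1691·76 + 0.2142·24 = 120.6183
  x_1 = 0.0842·78 + 1.1420·16 + 0.1861·76 + 0.1304·24 = 42.1146
  x_2 = 0.2540·78 + 0.2154·16 + 1.2728·76 + 0.1455·24 = 123.4827
  x_3 = 0.1335·78 + 0.3009·16 + 0.3264·76 + 1.2195·24 = 69.2968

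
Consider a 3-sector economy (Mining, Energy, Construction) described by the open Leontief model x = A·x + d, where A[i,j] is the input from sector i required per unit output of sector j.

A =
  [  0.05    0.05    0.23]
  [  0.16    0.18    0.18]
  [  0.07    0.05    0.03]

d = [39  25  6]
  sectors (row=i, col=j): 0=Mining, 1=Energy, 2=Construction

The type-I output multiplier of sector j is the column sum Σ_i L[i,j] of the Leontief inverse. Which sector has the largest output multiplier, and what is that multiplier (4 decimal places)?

Form M = I − A:
  [  0.95   -0.05   -0.23]
  [ -0.16    0.82   -0.18]
  [ -0.07   -0.05    0.97]
Leontief inverse L = M⁻¹:
  [  1.0867    0.0829    0.2731]
  [  0.2319    1.2512    0.2872]
  [  0.0904    0.0705    1.0654]
Total output x = L · d:
  x_0 = 1.0867·39 + 0.0829·25 + 0.2731·6 = 46.0931
  x_1 = 0.2319·39 + 1.2512·25 + 0.2872·6 = 42.0453
  x_2 = 0.0904·39 + 0.0705·25 + 1.0654·6 = 11.6792
Output multipliers (column sums of L):
  Mining: 1.4090
  Energy: 1.4046
  Construction: 1.6257

Construction (1.6257)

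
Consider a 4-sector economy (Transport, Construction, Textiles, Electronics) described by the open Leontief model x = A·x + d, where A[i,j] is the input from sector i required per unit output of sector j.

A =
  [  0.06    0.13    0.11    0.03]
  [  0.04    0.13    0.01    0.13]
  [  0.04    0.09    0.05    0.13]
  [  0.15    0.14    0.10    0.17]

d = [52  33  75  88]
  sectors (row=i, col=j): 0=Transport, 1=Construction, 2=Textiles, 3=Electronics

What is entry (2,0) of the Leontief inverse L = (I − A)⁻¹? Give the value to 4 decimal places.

Form M = I − A:
  [  0.94   -0.13   -0.11   -0.03]
  [ -0.04    0.87   -0.01   -0.13]
  [ -0.04   -0.09    0.95   -0.13]
  [ -0.15   -0.14   -0.10    0.83]
Leontief inverse L = M⁻¹:
  [  1.0924    0.1922    0.1381    0.0912]
  [  0.0843    1.1983    0.0432    0.1975]
  [  0.0843    0.1566    1.0848    0.1975]
  [  0.2218    0.2557    0.1629    1.2784]
Total output x = L · d:
  x_0 = 1.0924·52 + 0.1922·33 + 0.1381·75 + 0.0912·88 = 81.5365
  x_1 = 0.0843·52 + 1.1983·33 + 0.0432·75 + 0.1975·88 = 64.5456
  x_2 = 0.0843·52 + 0.1566·33 + 1.0848·75 + 0.1975·88 = 108.2956
  x_3 = 0.2218·52 + 0.2557·33 + 0.1629·75 + 1.2784·88 = 144.6945

L[2,0] = 0.0843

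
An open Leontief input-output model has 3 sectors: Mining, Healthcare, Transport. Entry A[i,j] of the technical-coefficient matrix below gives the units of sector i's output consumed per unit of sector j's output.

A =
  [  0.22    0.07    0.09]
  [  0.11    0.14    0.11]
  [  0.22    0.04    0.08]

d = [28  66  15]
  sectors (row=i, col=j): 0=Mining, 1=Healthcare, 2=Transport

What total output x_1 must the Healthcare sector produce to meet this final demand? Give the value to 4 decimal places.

Form M = I − A:
  [  0.78   -0.07   -0.09]
  [ -0.11    0.86   -0.11]
  [ -0.22   -0.04    0.92]
Leontief inverse L = M⁻¹:
  [  1.3392    0.1157    0.1449]
  [  0.2134    1.1877    0.1629]
  [  0.3295    0.0793    1.1287]
Total output x = L · d:
  x_0 = 1.3392·28 + 0.1157·66 + 0.1449·15 = 47.3103
  x_1 = 0.2134·28 + 1.1877·66 + 0.1629·15 = 86.8108
  x_2 = 0.3295·28 + 0.0793·66 + 1.1287·15 = 31.3921

86.8108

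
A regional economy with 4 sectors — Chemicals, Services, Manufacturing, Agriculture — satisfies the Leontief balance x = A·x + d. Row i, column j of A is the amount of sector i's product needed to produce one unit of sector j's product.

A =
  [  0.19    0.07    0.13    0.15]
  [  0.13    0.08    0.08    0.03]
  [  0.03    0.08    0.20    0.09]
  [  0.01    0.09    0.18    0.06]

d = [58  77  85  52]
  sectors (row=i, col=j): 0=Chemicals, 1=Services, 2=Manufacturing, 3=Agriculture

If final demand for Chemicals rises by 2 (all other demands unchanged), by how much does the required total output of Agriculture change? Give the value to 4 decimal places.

Form M = I − A:
  [  0.81   -0.07   -0.13   -0.15]
  [ -0.13    0.92   -0.08   -0.03]
  [ -0.03   -0.08    0.80   -0.09]
  [ -0.01   -0.09   -0.18    0.94]
Leontief inverse L = M⁻¹:
  [  1.2706    0.1433    0.2733    0.2335]
  [  0.1872    1.1231    0.1610    0.0811]
  [  0.0714    0.1328    1.3066    0.1407]
  [  0.0451    0.1345    0.2685    1.1010]
Total output x = L · d:
  x_0 = 1.2706·58 + 0.1433·77 + 0.2733·85 + 0.2335·52 = 120.1008
  x_1 = 0.1872·58 + 1.1231·77 + 0.1610·85 + 0.0811·52 = 115.2438
  x_2 = 0.0714·58 + 0.1328·77 + 1.3066·85 + 0.1407·52 = 132.7463
  x_3 = 0.0451·58 + 0.1345·77 + 0.2685·85 + 1.1010·52 = 93.0503
Δx_3 = L[3,0] · Δd_0 = 0.0451 · 2 = 0.0902

0.0902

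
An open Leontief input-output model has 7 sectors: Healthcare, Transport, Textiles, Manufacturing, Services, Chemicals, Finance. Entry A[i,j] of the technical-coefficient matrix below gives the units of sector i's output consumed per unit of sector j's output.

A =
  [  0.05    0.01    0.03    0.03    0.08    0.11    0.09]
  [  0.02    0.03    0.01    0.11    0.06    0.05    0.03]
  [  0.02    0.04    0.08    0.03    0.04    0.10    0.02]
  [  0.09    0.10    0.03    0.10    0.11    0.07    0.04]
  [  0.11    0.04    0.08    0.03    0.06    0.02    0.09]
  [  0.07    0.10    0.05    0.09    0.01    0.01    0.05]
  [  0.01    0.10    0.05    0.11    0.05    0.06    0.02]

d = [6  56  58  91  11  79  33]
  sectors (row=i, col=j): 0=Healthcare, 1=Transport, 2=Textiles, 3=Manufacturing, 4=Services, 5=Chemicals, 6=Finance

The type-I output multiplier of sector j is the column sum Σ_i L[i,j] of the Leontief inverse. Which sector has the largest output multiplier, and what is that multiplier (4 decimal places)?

Form M = I − A:
  [  0.95   -0.01   -0.03   -0.03   -0.08   -0.11   -0.09]
  [ -0.02    0.97   -0.01   -0.11   -0.06   -0.05   -0.03]
  [ -0.02   -0.04    0.92   -0.03   -0.04   -0.10   -0.02]
  [ -0.09   -0.10   -0.03    0.90   -0.11   -0.07   -0.04]
  [ -0.11   -0.04   -0.08   -0.03    0.94   -0.02   -0.09]
  [ -0.07   -0.10   -0.05   -0.09   -0.01    0.99   -0.05]
  [ -0.01   -0.10   -0.05   -0.11   -0.05   -0.06    0.98]
Leontief inverse L = M⁻¹:
  [  1.0880    0.0545    0.0634    0.0786    0.1161    0.1455    0.1242]
  [  0.0551    1.0666    0.0341    0.1515    0.0959    0.0796    0.0575]
  [  0.0492    0.0740    1.1070    0.0683    0.0678    0.1300    0.0450]
  [  0.1445    0.1532    0.0704    1.1656    0.1675    0.1221    0.0886]
  [  0.1453    0.0796    0.1145    0.0772    1.1026    0.0671    0.1260]
  [  0.1021    0.1373    0.0754    0.1393    0.0524    1.0517    0.0793]
  [  0.0491    0.1428    0.0790    0.1631    0.0927    0.0977    1.0511]
Total output x = L · d:
  x_0 = 1.0880·6 + 0.0545·56 + 0.0634·58 + 0.0786·91 + 0.1161·11 + 0.1455·79 + 0.1242·33 = 37.2836
  x_1 = 0.0551·6 + 1.0666·56 + 0.0341·58 + 0.1515·91 + 0.0959·11 + 0.0796·79 + 0.0575·33 = 85.0622
  x_2 = 0.0492·6 + 0.0740·56 + 1.1070·58 + 0.0683·91 + 0.0678·11 + 0.1300·79 + 0.0450·33 = 87.3661
  x_3 = 0.1445·6 + 0.1532·56 + 0.0704·58 + 1.1656·91 + 0.1675·11 + 0.1221·79 + 0.0886·33 = 134.0067
  x_4 = 0.1453·6 + 0.0796·56 + 0.1145·58 + 0.0772·91 + 1.1026·11 + 0.0671·79 + 0.1260·33 = 40.5830
  x_5 = 0.1021·6 + 0.1373·56 + 0.0754·58 + 0.1393·91 + 0.0524·11 + 1.0517·79 + 0.0793·33 = 111.6239
  x_6 = 0.0491·6 + 0.1428·56 + 0.0790·58 + 0.1631·91 + 0.0927·11 + 0.0977·79 + 1.0511·33 = 71.1374
Output multipliers (column sums of L):
  Healthcare: 1.6333
  Transport: 1.7080
  Textiles: 1.5437
  Manufacturing: 1.8437
  Services: 1.6949
  Chemicals: 1.6936
  Finance: 1.5715

Manufacturing (1.8437)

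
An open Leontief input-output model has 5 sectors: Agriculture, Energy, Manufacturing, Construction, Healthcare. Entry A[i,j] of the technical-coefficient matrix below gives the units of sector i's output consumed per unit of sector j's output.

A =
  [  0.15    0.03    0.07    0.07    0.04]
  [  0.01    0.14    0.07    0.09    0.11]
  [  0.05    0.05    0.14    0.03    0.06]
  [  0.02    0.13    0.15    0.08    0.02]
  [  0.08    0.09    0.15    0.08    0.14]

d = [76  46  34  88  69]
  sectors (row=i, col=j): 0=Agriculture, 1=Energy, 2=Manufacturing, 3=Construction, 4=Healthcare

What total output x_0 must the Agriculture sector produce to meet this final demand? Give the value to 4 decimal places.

113.8036

Form M = I − A:
  [  0.85   -0.03   -0.07   -0.07   -0.04]
  [ -0.01    0.86   -0.07   -0.09   -0.11]
  [ -0.05   -0.05    0.86   -0.03   -0.06]
  [ -0.02   -0.13   -0.15    0.92   -0.02]
  [ -0.08   -0.09   -0.15   -0.08    0.86]
Leontief inverse L = M⁻¹:
  [  1.1952    0.0742    0.1358    0.1093    0.0771]
  [  0.0430    1.2128    0.1569    0.1419    0.1714]
  [  0.0831    0.0932    1.2059    0.0636    0.1014]
  [  0.0485    0.1918    0.2274    1.1228    0.0688]
  [  0.1347    0.1679    0.2605    0.1406    1.2120]
Total output x = L · d:
  x_0 = 1.1952·76 + 0.0742·46 + 0.1358·34 + 0.1093·88 + 0.0771·69 = 113.8036
  x_1 = 0.0430·76 + 1.2128·46 + 0.1569·34 + 0.1419·88 + 0.1714·69 = 88.7011
  x_2 = 0.0831·76 + 0.0932·46 + 1.2059·34 + 0.0636·88 + 0.1014·69 = 64.1953
  x_3 = 0.0485·76 + 0.1918·46 + 0.2274·34 + 1.1228·88 + 0.0688·69 = 123.7965
  x_4 = 0.1347·76 + 0.1679·46 + 0.2605·34 + 0.1406·88 + 1.2120·69 = 122.8144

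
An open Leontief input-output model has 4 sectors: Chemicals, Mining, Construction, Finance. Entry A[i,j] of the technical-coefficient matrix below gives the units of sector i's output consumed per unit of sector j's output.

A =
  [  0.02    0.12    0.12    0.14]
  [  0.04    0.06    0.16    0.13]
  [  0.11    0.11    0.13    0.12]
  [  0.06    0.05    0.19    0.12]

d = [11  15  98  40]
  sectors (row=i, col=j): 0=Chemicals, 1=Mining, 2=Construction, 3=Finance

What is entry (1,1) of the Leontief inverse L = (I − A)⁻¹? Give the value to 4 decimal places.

L[1,1] = 1.1176

Form M = I − A:
  [  0.98   -0.12   -0.12   -0.14]
  [ -0.04    0.94   -0.16   -0.13]
  [ -0.11   -0.11    0.87   -0.12]
  [ -0.06   -0.05   -0.19    0.88]
Leontief inverse L = M⁻¹:
  [  1.0671    0.1751    0.2289    0.2269]
  [  0.0885    1.1176    0.2648    0.2153]
  [  0.1617    0.1792    1.2534    0.2231]
  [  0.1127    0.1141    0.3013    1.2122]
Total output x = L · d:
  x_0 = 1.0671·11 + 0.1751·15 + 0.2289·98 + 0.2269·40 = 45.8747
  x_1 = 0.0885·11 + 1.1176·15 + 0.2648·98 + 0.2153·40 = 52.2939
  x_2 = 0.1617·11 + 0.1792·15 + 1.2534·98 + 0.2231·40 = 136.2235
  x_3 = 0.1127·11 + 0.1141·15 + 0.3013·98 + 1.2122·40 = 80.9655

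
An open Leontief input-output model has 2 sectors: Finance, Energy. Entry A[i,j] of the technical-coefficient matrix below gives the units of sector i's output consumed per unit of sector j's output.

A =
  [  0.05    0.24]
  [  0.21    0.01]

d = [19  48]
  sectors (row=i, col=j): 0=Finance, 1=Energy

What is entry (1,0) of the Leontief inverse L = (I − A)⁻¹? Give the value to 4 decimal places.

Form M = I − A:
  [  0.95   -0.24]
  [ -0.21    0.99]
Leontief inverse L = M⁻¹:
  [  1.1122    0.2696]
  [  0.2359    1.0673]
Total output x = L · d:
  x_0 = 1.1122·19 + 0.2696·48 = 34.0748
  x_1 = 0.2359·19 + 1.0673·48 = 55.7128

L[1,0] = 0.2359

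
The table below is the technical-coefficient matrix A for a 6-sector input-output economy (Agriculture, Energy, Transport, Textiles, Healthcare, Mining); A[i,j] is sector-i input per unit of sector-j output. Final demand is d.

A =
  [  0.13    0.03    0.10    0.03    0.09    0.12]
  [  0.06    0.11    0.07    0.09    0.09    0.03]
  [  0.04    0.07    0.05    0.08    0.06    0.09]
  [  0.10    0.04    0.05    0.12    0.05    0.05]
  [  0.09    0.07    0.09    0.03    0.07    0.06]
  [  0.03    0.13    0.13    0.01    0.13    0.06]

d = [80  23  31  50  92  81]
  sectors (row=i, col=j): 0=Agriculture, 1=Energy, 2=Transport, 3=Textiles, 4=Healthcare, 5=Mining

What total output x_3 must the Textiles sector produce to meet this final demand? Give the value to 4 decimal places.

94.8085

Form M = I − A:
  [  0.87   -0.03   -0.10   -0.03   -0.09   -0.12]
  [ -0.06    0.89   -0.07   -0.09   -0.09   -0.03]
  [ -0.04   -0.07    0.95   -0.08   -0.06   -0.09]
  [ -0.10   -0.04   -0.05    0.88   -0.05   -0.05]
  [ -0.09   -0.07   -0.09   -0.03    0.93   -0.06]
  [ -0.03   -0.13   -0.13   -0.01   -0.13    0.94]
Leontief inverse L = M⁻¹:
  [  1.1968    0.0983    0.1787    0.0749    0.1671    0.1877]
  [  0.1216    1.1685    0.1321    0.1418    0.1526    0.0828]
  [  0.0904    0.1247    1.1075    0.1221    0.1178    0.1356]
  [  0.1600    0.0899    0.1091    1.1658    0.1082    0.1027]
  [  0.1446    0.1254    0.1508    0.0713    1.1307    0.1129]
  [  0.0892    0.2003    0.1992    0.0611    0.2003    1.1167]
Total output x = L · d:
  x_0 = 1.1968·80 + 0.0983·23 + 0.1787·31 + 0.0749·50 + 0.1671·92 + 0.1877·81 = 137.8683
  x_1 = 0.1216·80 + 1.1685·23 + 0.1321·31 + 0.1418·50 + 0.1526·92 + 0.0828·81 = 68.5312
  x_2 = 0.0904·80 + 0.1247·23 + 1.1075·31 + 0.1221·50 + 0.1178·92 + 0.1356·81 = 72.3527
  x_3 = 0.1600·80 + 0.0899·23 + 0.1091·31 + 1.1658·50 + 0.1082·92 + 0.1027·81 = 94.8085
  x_4 = 0.1446·80 + 0.1254·23 + 0.1508·31 + 0.0713·50 + 1.1307·92 + 0.1129·81 = 135.8629
  x_5 = 0.0892·80 + 0.2003·23 + 0.1992·31 + 0.0611·50 + 0.2003·92 + 1.1167·81 = 129.8524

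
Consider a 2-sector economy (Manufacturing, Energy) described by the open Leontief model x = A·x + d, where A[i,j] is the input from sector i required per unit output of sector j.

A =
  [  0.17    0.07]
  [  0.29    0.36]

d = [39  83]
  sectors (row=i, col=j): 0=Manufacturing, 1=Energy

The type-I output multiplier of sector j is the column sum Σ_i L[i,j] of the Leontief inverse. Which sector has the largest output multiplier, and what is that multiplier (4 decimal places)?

Manufacturing (1.8203)

Form M = I − A:
  [  0.83   -0.07]
  [ -0.29    0.64]
Leontief inverse L = M⁻¹:
  [  1.2527    0.1370]
  [  0.5676    1.6246]
Total output x = L · d:
  x_0 = 1.2527·39 + 0.1370·83 = 60.2271
  x_1 = 0.5676·39 + 1.6246·83 = 156.9779
Output multipliers (column sums of L):
  Manufacturing: 1.8203
  Energy: 1.7616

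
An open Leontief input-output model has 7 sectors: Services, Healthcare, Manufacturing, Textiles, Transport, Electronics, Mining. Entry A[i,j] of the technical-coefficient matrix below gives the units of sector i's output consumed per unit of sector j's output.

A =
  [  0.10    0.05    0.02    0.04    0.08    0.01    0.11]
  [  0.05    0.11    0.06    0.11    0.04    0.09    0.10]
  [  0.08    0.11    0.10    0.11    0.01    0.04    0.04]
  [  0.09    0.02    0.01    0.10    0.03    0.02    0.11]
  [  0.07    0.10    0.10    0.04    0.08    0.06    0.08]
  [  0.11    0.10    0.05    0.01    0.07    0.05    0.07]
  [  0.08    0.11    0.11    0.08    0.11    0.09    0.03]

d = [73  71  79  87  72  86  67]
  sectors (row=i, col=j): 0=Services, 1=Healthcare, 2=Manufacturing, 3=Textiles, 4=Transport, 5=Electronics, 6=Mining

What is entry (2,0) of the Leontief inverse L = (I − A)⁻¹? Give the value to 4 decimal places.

L[2,0] = 0.1573

Form M = I − A:
  [  0.90   -0.05   -0.02   -0.04   -0.08   -0.01   -0.11]
  [ -0.05    0.89   -0.06   -0.11   -0.04   -0.09   -0.10]
  [ -0.08   -0.11    0.90   -0.11   -0.01   -0.04   -0.04]
  [ -0.09   -0.02   -0.01    0.90   -0.03   -0.02   -0.11]
  [ -0.07   -0.10   -0.10   -0.04    0.92   -0.06   -0.08]
  [ -0.11   -0.10   -0.05   -0.01   -0.07    0.95   -0.07]
  [ -0.08   -0.11   -0.11   -0.08   -0.11   -0.09    0.97]
Leontief inverse L = M⁻¹:
  [  1.1667    0.1197    0.0743    0.0976    0.1355    0.0538    0.1738]
  [  0.1405    1.2034    0.1283    0.1920    0.1059    0.1493    0.1866]
  [  0.1573    0.1868    1.1550    0.1851    0.0610    0.0868    0.1170]
  [  0.1525    0.0773    0.0539    1.1531    0.0793    0.0565    0.1689]
  [  0.1552    0.1939    0.1708    0.1178    1.1427    0.1171    0.1607]
  [  0.1843    0.1811    0.1097    0.0743    0.1282    1.0995    0.1424]
  [  0.1773    0.2127    0.1857    0.1662    0.1781    0.1512    1.1251]
Total output x = L · d:
  x_0 = 1.1667·73 + 0.1197·71 + 0.0743·79 + 0.0976·87 + 0.1355·72 + 0.0538·86 + 0.1738·67 = 134.0646
  x_1 = 0.1405·73 + 1.2034·71 + 0.1283·79 + 0.1920·87 + 0.1059·72 + 0.1493·86 + 0.1866·67 = 155.4990
  x_2 = 0.1573·73 + 0.1868·71 + 1.1550·79 + 0.1851·87 + 0.0610·72 + 0.0868·86 + 0.1170·67 = 151.7931
  x_3 = 0.1525·73 + 0.0773·71 + 0.0539·79 + 1.1531·87 + 0.0793·72 + 0.0565·86 + 0.1689·67 = 143.0759
  x_4 = 0.1552·73 + 0.1939·71 + 0.1708·79 + 0.1178·87 + 1.1427·72 + 0.1171·86 + 0.1607·67 = 151.9489
  x_5 = 0.1843·73 + 0.1811·71 + 0.1097·79 + 0.0743·87 + 0.1282·72 + 1.0995·86 + 0.1424·67 = 154.7786
  x_6 = 0.1773·73 + 0.2127·71 + 0.1857·79 + 0.1662·87 + 0.1781·72 + 0.1512·86 + 1.1251·67 = 158.3689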